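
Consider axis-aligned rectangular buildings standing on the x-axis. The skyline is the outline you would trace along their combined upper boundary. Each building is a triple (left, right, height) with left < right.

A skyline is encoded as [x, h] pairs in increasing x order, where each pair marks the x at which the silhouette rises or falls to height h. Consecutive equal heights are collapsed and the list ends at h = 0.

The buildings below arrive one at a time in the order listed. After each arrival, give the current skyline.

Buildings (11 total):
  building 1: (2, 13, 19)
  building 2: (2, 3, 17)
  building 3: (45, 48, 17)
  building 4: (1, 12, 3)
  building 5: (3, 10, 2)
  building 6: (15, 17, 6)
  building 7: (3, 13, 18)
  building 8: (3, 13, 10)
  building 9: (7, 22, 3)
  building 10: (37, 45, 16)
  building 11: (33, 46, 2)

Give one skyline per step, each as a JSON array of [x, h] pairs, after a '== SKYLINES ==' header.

== SKYLINES ==
[[2,19],[13,0]]
[[2,19],[13,0]]
[[2,19],[13,0],[45,17],[48,0]]
[[1,3],[2,19],[13,0],[45,17],[48,0]]
[[1,3],[2,19],[13,0],[45,17],[48,0]]
[[1,3],[2,19],[13,0],[15,6],[17,0],[45,17],[48,0]]
[[1,3],[2,19],[13,0],[15,6],[17,0],[45,17],[48,0]]
[[1,3],[2,19],[13,0],[15,6],[17,0],[45,17],[48,0]]
[[1,3],[2,19],[13,3],[15,6],[17,3],[22,0],[45,17],[48,0]]
[[1,3],[2,19],[13,3],[15,6],[17,3],[22,0],[37,16],[45,17],[48,0]]
[[1,3],[2,19],[13,3],[15,6],[17,3],[22,0],[33,2],[37,16],[45,17],[48,0]]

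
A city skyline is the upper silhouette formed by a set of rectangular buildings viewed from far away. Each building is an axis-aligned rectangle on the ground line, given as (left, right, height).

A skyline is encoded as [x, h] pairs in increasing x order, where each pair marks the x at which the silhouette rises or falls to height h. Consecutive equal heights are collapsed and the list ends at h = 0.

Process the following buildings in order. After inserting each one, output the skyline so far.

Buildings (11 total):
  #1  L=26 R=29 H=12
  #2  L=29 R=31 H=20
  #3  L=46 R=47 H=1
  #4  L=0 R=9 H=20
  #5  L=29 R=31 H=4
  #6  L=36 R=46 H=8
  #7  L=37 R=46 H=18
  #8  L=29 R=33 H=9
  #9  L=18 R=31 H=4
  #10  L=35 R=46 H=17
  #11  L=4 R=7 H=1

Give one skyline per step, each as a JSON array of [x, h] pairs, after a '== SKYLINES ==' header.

== SKYLINES ==
[[26,12],[29,0]]
[[26,12],[29,20],[31,0]]
[[26,12],[29,20],[31,0],[46,1],[47,0]]
[[0,20],[9,0],[26,12],[29,20],[31,0],[46,1],[47,0]]
[[0,20],[9,0],[26,12],[29,20],[31,0],[46,1],[47,0]]
[[0,20],[9,0],[26,12],[29,20],[31,0],[36,8],[46,1],[47,0]]
[[0,20],[9,0],[26,12],[29,20],[31,0],[36,8],[37,18],[46,1],[47,0]]
[[0,20],[9,0],[26,12],[29,20],[31,9],[33,0],[36,8],[37,18],[46,1],[47,0]]
[[0,20],[9,0],[18,4],[26,12],[29,20],[31,9],[33,0],[36,8],[37,18],[46,1],[47,0]]
[[0,20],[9,0],[18,4],[26,12],[29,20],[31,9],[33,0],[35,17],[37,18],[46,1],[47,0]]
[[0,20],[9,0],[18,4],[26,12],[29,20],[31,9],[33,0],[35,17],[37,18],[46,1],[47,0]]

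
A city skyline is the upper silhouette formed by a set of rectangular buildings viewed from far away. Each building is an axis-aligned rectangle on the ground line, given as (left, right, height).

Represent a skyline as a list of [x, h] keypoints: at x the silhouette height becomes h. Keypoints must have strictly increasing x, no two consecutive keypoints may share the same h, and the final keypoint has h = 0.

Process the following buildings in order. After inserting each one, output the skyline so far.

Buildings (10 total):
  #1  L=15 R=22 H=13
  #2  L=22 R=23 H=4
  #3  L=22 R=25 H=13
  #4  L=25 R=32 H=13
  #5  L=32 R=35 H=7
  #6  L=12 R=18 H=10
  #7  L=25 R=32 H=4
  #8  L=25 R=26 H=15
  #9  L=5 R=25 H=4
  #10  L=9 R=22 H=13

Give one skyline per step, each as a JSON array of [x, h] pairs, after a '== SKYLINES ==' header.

== SKYLINES ==
[[15,13],[22,0]]
[[15,13],[22,4],[23,0]]
[[15,13],[25,0]]
[[15,13],[32,0]]
[[15,13],[32,7],[35,0]]
[[12,10],[15,13],[32,7],[35,0]]
[[12,10],[15,13],[32,7],[35,0]]
[[12,10],[15,13],[25,15],[26,13],[32,7],[35,0]]
[[5,4],[12,10],[15,13],[25,15],[26,13],[32,7],[35,0]]
[[5,4],[9,13],[25,15],[26,13],[32,7],[35,0]]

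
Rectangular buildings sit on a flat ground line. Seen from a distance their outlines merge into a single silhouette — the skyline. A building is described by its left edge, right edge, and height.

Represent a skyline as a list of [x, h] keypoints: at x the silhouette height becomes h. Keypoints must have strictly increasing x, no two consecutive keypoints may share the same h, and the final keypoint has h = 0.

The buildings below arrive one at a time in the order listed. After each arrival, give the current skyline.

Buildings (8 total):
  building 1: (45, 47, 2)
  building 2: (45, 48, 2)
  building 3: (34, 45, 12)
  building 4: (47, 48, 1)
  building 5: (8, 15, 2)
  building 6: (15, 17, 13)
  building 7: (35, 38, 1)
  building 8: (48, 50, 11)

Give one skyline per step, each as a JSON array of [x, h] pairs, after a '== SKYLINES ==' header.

== SKYLINES ==
[[45,2],[47,0]]
[[45,2],[48,0]]
[[34,12],[45,2],[48,0]]
[[34,12],[45,2],[48,0]]
[[8,2],[15,0],[34,12],[45,2],[48,0]]
[[8,2],[15,13],[17,0],[34,12],[45,2],[48,0]]
[[8,2],[15,13],[17,0],[34,12],[45,2],[48,0]]
[[8,2],[15,13],[17,0],[34,12],[45,2],[48,11],[50,0]]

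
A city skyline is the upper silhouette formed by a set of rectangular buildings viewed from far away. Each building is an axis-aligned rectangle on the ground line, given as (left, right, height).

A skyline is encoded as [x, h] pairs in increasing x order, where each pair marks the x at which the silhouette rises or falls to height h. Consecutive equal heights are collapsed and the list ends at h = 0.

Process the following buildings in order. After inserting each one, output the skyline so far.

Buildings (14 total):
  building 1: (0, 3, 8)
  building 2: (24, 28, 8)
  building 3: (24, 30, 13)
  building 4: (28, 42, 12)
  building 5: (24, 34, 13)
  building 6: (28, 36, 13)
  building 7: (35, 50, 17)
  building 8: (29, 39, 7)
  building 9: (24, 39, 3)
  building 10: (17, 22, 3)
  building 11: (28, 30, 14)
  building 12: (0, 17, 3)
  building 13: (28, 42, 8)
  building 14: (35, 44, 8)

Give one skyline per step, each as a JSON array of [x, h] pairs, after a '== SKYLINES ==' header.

== SKYLINES ==
[[0,8],[3,0]]
[[0,8],[3,0],[24,8],[28,0]]
[[0,8],[3,0],[24,13],[30,0]]
[[0,8],[3,0],[24,13],[30,12],[42,0]]
[[0,8],[3,0],[24,13],[34,12],[42,0]]
[[0,8],[3,0],[24,13],[36,12],[42,0]]
[[0,8],[3,0],[24,13],[35,17],[50,0]]
[[0,8],[3,0],[24,13],[35,17],[50,0]]
[[0,8],[3,0],[24,13],[35,17],[50,0]]
[[0,8],[3,0],[17,3],[22,0],[24,13],[35,17],[50,0]]
[[0,8],[3,0],[17,3],[22,0],[24,13],[28,14],[30,13],[35,17],[50,0]]
[[0,8],[3,3],[22,0],[24,13],[28,14],[30,13],[35,17],[50,0]]
[[0,8],[3,3],[22,0],[24,13],[28,14],[30,13],[35,17],[50,0]]
[[0,8],[3,3],[22,0],[24,13],[28,14],[30,13],[35,17],[50,0]]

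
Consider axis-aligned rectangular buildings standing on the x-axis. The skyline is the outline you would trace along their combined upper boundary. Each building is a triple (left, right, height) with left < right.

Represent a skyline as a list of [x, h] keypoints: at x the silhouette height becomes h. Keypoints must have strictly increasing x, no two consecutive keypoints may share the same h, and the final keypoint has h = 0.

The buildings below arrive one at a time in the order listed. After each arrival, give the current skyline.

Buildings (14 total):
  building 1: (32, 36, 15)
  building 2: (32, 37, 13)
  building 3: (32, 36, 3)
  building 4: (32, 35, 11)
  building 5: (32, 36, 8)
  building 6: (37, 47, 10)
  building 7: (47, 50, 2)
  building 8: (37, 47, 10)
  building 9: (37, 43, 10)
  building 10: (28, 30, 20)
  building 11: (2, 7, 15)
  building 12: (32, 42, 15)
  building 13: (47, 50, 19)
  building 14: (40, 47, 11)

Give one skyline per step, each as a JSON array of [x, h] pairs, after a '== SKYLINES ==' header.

== SKYLINES ==
[[32,15],[36,0]]
[[32,15],[36,13],[37,0]]
[[32,15],[36,13],[37,0]]
[[32,15],[36,13],[37,0]]
[[32,15],[36,13],[37,0]]
[[32,15],[36,13],[37,10],[47,0]]
[[32,15],[36,13],[37,10],[47,2],[50,0]]
[[32,15],[36,13],[37,10],[47,2],[50,0]]
[[32,15],[36,13],[37,10],[47,2],[50,0]]
[[28,20],[30,0],[32,15],[36,13],[37,10],[47,2],[50,0]]
[[2,15],[7,0],[28,20],[30,0],[32,15],[36,13],[37,10],[47,2],[50,0]]
[[2,15],[7,0],[28,20],[30,0],[32,15],[42,10],[47,2],[50,0]]
[[2,15],[7,0],[28,20],[30,0],[32,15],[42,10],[47,19],[50,0]]
[[2,15],[7,0],[28,20],[30,0],[32,15],[42,11],[47,19],[50,0]]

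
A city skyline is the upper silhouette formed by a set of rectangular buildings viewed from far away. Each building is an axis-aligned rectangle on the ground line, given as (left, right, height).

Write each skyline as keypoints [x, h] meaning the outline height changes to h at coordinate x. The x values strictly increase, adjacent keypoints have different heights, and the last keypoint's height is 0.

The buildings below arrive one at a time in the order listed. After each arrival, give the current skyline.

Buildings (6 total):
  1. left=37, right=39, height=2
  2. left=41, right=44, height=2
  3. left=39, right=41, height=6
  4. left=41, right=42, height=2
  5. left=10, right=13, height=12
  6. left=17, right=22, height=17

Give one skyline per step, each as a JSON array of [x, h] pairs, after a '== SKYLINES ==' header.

== SKYLINES ==
[[37,2],[39,0]]
[[37,2],[39,0],[41,2],[44,0]]
[[37,2],[39,6],[41,2],[44,0]]
[[37,2],[39,6],[41,2],[44,0]]
[[10,12],[13,0],[37,2],[39,6],[41,2],[44,0]]
[[10,12],[13,0],[17,17],[22,0],[37,2],[39,6],[41,2],[44,0]]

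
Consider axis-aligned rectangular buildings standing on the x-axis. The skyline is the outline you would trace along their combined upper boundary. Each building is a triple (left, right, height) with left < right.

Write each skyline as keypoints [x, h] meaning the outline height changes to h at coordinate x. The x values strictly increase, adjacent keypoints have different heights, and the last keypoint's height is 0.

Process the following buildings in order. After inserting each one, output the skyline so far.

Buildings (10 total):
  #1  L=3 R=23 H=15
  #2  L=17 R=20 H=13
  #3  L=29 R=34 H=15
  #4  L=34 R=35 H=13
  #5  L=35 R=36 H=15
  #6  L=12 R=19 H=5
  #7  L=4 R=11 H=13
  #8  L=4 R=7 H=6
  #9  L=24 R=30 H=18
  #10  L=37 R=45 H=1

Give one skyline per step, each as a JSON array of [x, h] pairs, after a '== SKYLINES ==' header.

== SKYLINES ==
[[3,15],[23,0]]
[[3,15],[23,0]]
[[3,15],[23,0],[29,15],[34,0]]
[[3,15],[23,0],[29,15],[34,13],[35,0]]
[[3,15],[23,0],[29,15],[34,13],[35,15],[36,0]]
[[3,15],[23,0],[29,15],[34,13],[35,15],[36,0]]
[[3,15],[23,0],[29,15],[34,13],[35,15],[36,0]]
[[3,15],[23,0],[29,15],[34,13],[35,15],[36,0]]
[[3,15],[23,0],[24,18],[30,15],[34,13],[35,15],[36,0]]
[[3,15],[23,0],[24,18],[30,15],[34,13],[35,15],[36,0],[37,1],[45,0]]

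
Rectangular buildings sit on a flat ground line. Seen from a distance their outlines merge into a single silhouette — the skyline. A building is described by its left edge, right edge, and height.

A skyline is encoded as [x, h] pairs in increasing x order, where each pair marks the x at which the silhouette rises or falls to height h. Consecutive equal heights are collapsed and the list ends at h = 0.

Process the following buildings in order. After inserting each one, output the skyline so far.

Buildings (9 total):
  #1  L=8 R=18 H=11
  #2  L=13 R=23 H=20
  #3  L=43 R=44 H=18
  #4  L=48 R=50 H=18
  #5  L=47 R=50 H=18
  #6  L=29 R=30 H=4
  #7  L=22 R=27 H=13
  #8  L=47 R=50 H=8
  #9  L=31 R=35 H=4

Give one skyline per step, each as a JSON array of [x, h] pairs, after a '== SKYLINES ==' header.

== SKYLINES ==
[[8,11],[18,0]]
[[8,11],[13,20],[23,0]]
[[8,11],[13,20],[23,0],[43,18],[44,0]]
[[8,11],[13,20],[23,0],[43,18],[44,0],[48,18],[50,0]]
[[8,11],[13,20],[23,0],[43,18],[44,0],[47,18],[50,0]]
[[8,11],[13,20],[23,0],[29,4],[30,0],[43,18],[44,0],[47,18],[50,0]]
[[8,11],[13,20],[23,13],[27,0],[29,4],[30,0],[43,18],[44,0],[47,18],[50,0]]
[[8,11],[13,20],[23,13],[27,0],[29,4],[30,0],[43,18],[44,0],[47,18],[50,0]]
[[8,11],[13,20],[23,13],[27,0],[29,4],[30,0],[31,4],[35,0],[43,18],[44,0],[47,18],[50,0]]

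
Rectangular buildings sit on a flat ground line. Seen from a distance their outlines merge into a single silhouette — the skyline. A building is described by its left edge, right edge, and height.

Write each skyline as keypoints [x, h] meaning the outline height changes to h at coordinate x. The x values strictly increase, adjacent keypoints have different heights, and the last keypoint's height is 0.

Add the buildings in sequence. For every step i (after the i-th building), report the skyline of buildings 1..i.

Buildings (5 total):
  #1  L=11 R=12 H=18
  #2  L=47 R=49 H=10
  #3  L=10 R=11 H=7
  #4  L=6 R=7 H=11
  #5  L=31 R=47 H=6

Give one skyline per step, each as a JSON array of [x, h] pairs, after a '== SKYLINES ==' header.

== SKYLINES ==
[[11,18],[12,0]]
[[11,18],[12,0],[47,10],[49,0]]
[[10,7],[11,18],[12,0],[47,10],[49,0]]
[[6,11],[7,0],[10,7],[11,18],[12,0],[47,10],[49,0]]
[[6,11],[7,0],[10,7],[11,18],[12,0],[31,6],[47,10],[49,0]]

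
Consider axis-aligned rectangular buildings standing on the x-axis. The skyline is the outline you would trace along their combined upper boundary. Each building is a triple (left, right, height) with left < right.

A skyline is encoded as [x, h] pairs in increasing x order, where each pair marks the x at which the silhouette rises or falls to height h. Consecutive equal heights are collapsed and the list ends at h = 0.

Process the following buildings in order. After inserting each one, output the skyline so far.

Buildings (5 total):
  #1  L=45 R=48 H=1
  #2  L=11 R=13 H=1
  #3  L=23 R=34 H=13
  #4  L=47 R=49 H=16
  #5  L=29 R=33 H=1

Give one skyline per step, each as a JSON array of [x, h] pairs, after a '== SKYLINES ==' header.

== SKYLINES ==
[[45,1],[48,0]]
[[11,1],[13,0],[45,1],[48,0]]
[[11,1],[13,0],[23,13],[34,0],[45,1],[48,0]]
[[11,1],[13,0],[23,13],[34,0],[45,1],[47,16],[49,0]]
[[11,1],[13,0],[23,13],[34,0],[45,1],[47,16],[49,0]]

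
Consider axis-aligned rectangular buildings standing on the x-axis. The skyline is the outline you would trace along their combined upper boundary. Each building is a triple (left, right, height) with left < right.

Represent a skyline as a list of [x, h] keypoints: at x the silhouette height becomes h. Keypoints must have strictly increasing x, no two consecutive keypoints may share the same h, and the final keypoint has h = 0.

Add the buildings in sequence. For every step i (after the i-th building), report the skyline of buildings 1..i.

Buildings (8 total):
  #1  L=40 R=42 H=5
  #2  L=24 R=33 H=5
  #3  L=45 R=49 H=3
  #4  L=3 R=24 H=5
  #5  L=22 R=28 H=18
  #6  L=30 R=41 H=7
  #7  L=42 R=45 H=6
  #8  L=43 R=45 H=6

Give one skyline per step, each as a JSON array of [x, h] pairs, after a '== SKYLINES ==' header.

== SKYLINES ==
[[40,5],[42,0]]
[[24,5],[33,0],[40,5],[42,0]]
[[24,5],[33,0],[40,5],[42,0],[45,3],[49,0]]
[[3,5],[33,0],[40,5],[42,0],[45,3],[49,0]]
[[3,5],[22,18],[28,5],[33,0],[40,5],[42,0],[45,3],[49,0]]
[[3,5],[22,18],[28,5],[30,7],[41,5],[42,0],[45,3],[49,0]]
[[3,5],[22,18],[28,5],[30,7],[41,5],[42,6],[45,3],[49,0]]
[[3,5],[22,18],[28,5],[30,7],[41,5],[42,6],[45,3],[49,0]]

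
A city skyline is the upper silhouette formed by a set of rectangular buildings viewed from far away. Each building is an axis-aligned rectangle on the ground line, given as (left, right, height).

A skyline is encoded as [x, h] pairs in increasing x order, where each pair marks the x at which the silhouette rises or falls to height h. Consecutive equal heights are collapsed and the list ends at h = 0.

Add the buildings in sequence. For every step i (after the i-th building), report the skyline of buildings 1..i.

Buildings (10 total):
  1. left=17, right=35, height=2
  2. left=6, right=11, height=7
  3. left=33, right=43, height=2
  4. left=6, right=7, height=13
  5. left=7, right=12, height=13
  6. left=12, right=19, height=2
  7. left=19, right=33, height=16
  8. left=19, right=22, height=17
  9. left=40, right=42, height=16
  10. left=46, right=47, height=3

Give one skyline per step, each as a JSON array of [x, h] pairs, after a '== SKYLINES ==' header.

== SKYLINES ==
[[17,2],[35,0]]
[[6,7],[11,0],[17,2],[35,0]]
[[6,7],[11,0],[17,2],[43,0]]
[[6,13],[7,7],[11,0],[17,2],[43,0]]
[[6,13],[12,0],[17,2],[43,0]]
[[6,13],[12,2],[43,0]]
[[6,13],[12,2],[19,16],[33,2],[43,0]]
[[6,13],[12,2],[19,17],[22,16],[33,2],[43,0]]
[[6,13],[12,2],[19,17],[22,16],[33,2],[40,16],[42,2],[43,0]]
[[6,13],[12,2],[19,17],[22,16],[33,2],[40,16],[42,2],[43,0],[46,3],[47,0]]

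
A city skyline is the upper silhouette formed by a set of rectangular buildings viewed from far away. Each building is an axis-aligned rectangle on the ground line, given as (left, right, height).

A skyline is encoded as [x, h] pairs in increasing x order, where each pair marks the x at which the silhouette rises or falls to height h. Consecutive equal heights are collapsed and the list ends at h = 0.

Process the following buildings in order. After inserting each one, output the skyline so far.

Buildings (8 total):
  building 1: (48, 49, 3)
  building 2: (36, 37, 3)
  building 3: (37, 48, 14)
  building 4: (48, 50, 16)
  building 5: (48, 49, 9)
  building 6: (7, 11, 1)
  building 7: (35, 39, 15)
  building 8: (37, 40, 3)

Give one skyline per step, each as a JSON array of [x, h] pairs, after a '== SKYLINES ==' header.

== SKYLINES ==
[[48,3],[49,0]]
[[36,3],[37,0],[48,3],[49,0]]
[[36,3],[37,14],[48,3],[49,0]]
[[36,3],[37,14],[48,16],[50,0]]
[[36,3],[37,14],[48,16],[50,0]]
[[7,1],[11,0],[36,3],[37,14],[48,16],[50,0]]
[[7,1],[11,0],[35,15],[39,14],[48,16],[50,0]]
[[7,1],[11,0],[35,15],[39,14],[48,16],[50,0]]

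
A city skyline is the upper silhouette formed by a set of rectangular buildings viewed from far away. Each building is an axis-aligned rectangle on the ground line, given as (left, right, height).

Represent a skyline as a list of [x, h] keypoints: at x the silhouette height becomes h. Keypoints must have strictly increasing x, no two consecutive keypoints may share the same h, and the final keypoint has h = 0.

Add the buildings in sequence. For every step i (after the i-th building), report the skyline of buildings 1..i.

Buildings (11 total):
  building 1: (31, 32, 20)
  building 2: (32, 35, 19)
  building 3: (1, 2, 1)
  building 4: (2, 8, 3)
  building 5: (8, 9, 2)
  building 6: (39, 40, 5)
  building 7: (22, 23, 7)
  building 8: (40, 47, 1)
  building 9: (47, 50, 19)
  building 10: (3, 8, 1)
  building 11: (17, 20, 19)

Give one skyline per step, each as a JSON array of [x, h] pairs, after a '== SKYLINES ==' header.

== SKYLINES ==
[[31,20],[32,0]]
[[31,20],[32,19],[35,0]]
[[1,1],[2,0],[31,20],[32,19],[35,0]]
[[1,1],[2,3],[8,0],[31,20],[32,19],[35,0]]
[[1,1],[2,3],[8,2],[9,0],[31,20],[32,19],[35,0]]
[[1,1],[2,3],[8,2],[9,0],[31,20],[32,19],[35,0],[39,5],[40,0]]
[[1,1],[2,3],[8,2],[9,0],[22,7],[23,0],[31,20],[32,19],[35,0],[39,5],[40,0]]
[[1,1],[2,3],[8,2],[9,0],[22,7],[23,0],[31,20],[32,19],[35,0],[39,5],[40,1],[47,0]]
[[1,1],[2,3],[8,2],[9,0],[22,7],[23,0],[31,20],[32,19],[35,0],[39,5],[40,1],[47,19],[50,0]]
[[1,1],[2,3],[8,2],[9,0],[22,7],[23,0],[31,20],[32,19],[35,0],[39,5],[40,1],[47,19],[50,0]]
[[1,1],[2,3],[8,2],[9,0],[17,19],[20,0],[22,7],[23,0],[31,20],[32,19],[35,0],[39,5],[40,1],[47,19],[50,0]]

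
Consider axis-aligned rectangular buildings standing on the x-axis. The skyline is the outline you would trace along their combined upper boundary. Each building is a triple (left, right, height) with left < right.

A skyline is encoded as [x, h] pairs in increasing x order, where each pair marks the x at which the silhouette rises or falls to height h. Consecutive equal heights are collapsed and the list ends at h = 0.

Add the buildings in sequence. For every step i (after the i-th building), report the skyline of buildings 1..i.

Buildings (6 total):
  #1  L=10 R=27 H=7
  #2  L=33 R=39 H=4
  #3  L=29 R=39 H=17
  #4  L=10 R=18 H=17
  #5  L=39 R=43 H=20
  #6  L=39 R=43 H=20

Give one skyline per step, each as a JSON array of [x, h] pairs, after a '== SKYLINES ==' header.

== SKYLINES ==
[[10,7],[27,0]]
[[10,7],[27,0],[33,4],[39,0]]
[[10,7],[27,0],[29,17],[39,0]]
[[10,17],[18,7],[27,0],[29,17],[39,0]]
[[10,17],[18,7],[27,0],[29,17],[39,20],[43,0]]
[[10,17],[18,7],[27,0],[29,17],[39,20],[43,0]]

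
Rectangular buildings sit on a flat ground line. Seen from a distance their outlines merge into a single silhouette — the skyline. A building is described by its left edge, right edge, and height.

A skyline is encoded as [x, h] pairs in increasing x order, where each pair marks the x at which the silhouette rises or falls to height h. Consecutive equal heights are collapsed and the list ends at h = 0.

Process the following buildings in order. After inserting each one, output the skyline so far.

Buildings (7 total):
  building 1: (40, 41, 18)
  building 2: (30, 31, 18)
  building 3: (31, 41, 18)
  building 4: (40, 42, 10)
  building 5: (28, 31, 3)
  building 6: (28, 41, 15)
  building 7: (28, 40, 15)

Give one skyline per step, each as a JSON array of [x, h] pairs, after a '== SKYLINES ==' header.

== SKYLINES ==
[[40,18],[41,0]]
[[30,18],[31,0],[40,18],[41,0]]
[[30,18],[41,0]]
[[30,18],[41,10],[42,0]]
[[28,3],[30,18],[41,10],[42,0]]
[[28,15],[30,18],[41,10],[42,0]]
[[28,15],[30,18],[41,10],[42,0]]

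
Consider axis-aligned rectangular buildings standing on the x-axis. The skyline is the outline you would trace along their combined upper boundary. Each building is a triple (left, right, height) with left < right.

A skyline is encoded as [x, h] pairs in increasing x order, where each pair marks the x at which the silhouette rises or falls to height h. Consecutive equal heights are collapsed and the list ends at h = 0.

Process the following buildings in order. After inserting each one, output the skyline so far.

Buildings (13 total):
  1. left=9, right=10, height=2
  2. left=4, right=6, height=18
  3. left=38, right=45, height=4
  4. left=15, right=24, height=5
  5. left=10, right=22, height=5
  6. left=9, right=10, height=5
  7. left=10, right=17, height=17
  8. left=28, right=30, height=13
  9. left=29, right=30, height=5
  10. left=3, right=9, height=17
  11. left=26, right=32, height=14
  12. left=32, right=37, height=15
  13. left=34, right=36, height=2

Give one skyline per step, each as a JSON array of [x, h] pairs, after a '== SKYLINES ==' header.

== SKYLINES ==
[[9,2],[10,0]]
[[4,18],[6,0],[9,2],[10,0]]
[[4,18],[6,0],[9,2],[10,0],[38,4],[45,0]]
[[4,18],[6,0],[9,2],[10,0],[15,5],[24,0],[38,4],[45,0]]
[[4,18],[6,0],[9,2],[10,5],[24,0],[38,4],[45,0]]
[[4,18],[6,0],[9,5],[24,0],[38,4],[45,0]]
[[4,18],[6,0],[9,5],[10,17],[17,5],[24,0],[38,4],[45,0]]
[[4,18],[6,0],[9,5],[10,17],[17,5],[24,0],[28,13],[30,0],[38,4],[45,0]]
[[4,18],[6,0],[9,5],[10,17],[17,5],[24,0],[28,13],[30,0],[38,4],[45,0]]
[[3,17],[4,18],[6,17],[9,5],[10,17],[17,5],[24,0],[28,13],[30,0],[38,4],[45,0]]
[[3,17],[4,18],[6,17],[9,5],[10,17],[17,5],[24,0],[26,14],[32,0],[38,4],[45,0]]
[[3,17],[4,18],[6,17],[9,5],[10,17],[17,5],[24,0],[26,14],[32,15],[37,0],[38,4],[45,0]]
[[3,17],[4,18],[6,17],[9,5],[10,17],[17,5],[24,0],[26,14],[32,15],[37,0],[38,4],[45,0]]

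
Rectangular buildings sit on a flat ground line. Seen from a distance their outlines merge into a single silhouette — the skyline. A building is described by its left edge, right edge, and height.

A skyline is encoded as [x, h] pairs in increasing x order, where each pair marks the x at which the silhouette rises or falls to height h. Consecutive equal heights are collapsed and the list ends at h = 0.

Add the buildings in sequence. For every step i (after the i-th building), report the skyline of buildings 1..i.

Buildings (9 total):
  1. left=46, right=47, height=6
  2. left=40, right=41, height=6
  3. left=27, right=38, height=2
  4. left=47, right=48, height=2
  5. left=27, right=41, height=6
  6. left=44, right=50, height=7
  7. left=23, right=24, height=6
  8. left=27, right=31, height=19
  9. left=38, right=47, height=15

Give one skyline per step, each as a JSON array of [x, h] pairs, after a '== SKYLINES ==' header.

== SKYLINES ==
[[46,6],[47,0]]
[[40,6],[41,0],[46,6],[47,0]]
[[27,2],[38,0],[40,6],[41,0],[46,6],[47,0]]
[[27,2],[38,0],[40,6],[41,0],[46,6],[47,2],[48,0]]
[[27,6],[41,0],[46,6],[47,2],[48,0]]
[[27,6],[41,0],[44,7],[50,0]]
[[23,6],[24,0],[27,6],[41,0],[44,7],[50,0]]
[[23,6],[24,0],[27,19],[31,6],[41,0],[44,7],[50,0]]
[[23,6],[24,0],[27,19],[31,6],[38,15],[47,7],[50,0]]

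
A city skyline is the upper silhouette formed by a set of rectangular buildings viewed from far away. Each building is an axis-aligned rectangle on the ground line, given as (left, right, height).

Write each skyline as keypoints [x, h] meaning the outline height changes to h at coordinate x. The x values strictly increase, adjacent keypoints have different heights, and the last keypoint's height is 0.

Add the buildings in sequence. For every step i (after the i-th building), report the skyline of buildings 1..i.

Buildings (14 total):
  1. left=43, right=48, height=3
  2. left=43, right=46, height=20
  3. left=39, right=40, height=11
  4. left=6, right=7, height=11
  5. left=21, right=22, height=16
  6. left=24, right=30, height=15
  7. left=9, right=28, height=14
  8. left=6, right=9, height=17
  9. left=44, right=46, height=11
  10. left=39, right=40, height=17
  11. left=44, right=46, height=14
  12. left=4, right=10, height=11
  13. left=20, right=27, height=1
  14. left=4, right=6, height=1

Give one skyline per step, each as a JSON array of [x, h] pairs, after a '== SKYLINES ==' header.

== SKYLINES ==
[[43,3],[48,0]]
[[43,20],[46,3],[48,0]]
[[39,11],[40,0],[43,20],[46,3],[48,0]]
[[6,11],[7,0],[39,11],[40,0],[43,20],[46,3],[48,0]]
[[6,11],[7,0],[21,16],[22,0],[39,11],[40,0],[43,20],[46,3],[48,0]]
[[6,11],[7,0],[21,16],[22,0],[24,15],[30,0],[39,11],[40,0],[43,20],[46,3],[48,0]]
[[6,11],[7,0],[9,14],[21,16],[22,14],[24,15],[30,0],[39,11],[40,0],[43,20],[46,3],[48,0]]
[[6,17],[9,14],[21,16],[22,14],[24,15],[30,0],[39,11],[40,0],[43,20],[46,3],[48,0]]
[[6,17],[9,14],[21,16],[22,14],[24,15],[30,0],[39,11],[40,0],[43,20],[46,3],[48,0]]
[[6,17],[9,14],[21,16],[22,14],[24,15],[30,0],[39,17],[40,0],[43,20],[46,3],[48,0]]
[[6,17],[9,14],[21,16],[22,14],[24,15],[30,0],[39,17],[40,0],[43,20],[46,3],[48,0]]
[[4,11],[6,17],[9,14],[21,16],[22,14],[24,15],[30,0],[39,17],[40,0],[43,20],[46,3],[48,0]]
[[4,11],[6,17],[9,14],[21,16],[22,14],[24,15],[30,0],[39,17],[40,0],[43,20],[46,3],[48,0]]
[[4,11],[6,17],[9,14],[21,16],[22,14],[24,15],[30,0],[39,17],[40,0],[43,20],[46,3],[48,0]]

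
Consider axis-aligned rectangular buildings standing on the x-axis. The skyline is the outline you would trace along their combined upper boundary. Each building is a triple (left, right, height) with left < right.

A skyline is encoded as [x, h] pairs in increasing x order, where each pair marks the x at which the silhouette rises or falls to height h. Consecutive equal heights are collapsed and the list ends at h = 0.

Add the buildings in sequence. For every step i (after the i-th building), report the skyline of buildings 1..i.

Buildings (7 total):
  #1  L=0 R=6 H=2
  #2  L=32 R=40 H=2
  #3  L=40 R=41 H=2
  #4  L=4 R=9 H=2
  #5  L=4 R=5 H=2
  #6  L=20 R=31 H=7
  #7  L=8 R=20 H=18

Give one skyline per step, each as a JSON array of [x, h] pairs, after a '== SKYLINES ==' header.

== SKYLINES ==
[[0,2],[6,0]]
[[0,2],[6,0],[32,2],[40,0]]
[[0,2],[6,0],[32,2],[41,0]]
[[0,2],[9,0],[32,2],[41,0]]
[[0,2],[9,0],[32,2],[41,0]]
[[0,2],[9,0],[20,7],[31,0],[32,2],[41,0]]
[[0,2],[8,18],[20,7],[31,0],[32,2],[41,0]]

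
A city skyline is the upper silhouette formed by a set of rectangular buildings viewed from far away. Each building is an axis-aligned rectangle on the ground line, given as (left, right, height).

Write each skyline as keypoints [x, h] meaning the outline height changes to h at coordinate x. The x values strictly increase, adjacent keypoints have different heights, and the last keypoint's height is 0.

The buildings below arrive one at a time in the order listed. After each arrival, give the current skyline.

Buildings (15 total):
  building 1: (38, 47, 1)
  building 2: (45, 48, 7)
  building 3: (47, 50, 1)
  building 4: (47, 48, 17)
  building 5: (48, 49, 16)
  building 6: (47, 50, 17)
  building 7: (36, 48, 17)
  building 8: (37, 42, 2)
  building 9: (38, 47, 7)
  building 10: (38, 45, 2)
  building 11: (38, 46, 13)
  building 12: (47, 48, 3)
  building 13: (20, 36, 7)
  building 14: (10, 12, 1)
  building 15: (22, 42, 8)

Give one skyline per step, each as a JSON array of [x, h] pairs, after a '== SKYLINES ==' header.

== SKYLINES ==
[[38,1],[47,0]]
[[38,1],[45,7],[48,0]]
[[38,1],[45,7],[48,1],[50,0]]
[[38,1],[45,7],[47,17],[48,1],[50,0]]
[[38,1],[45,7],[47,17],[48,16],[49,1],[50,0]]
[[38,1],[45,7],[47,17],[50,0]]
[[36,17],[50,0]]
[[36,17],[50,0]]
[[36,17],[50,0]]
[[36,17],[50,0]]
[[36,17],[50,0]]
[[36,17],[50,0]]
[[20,7],[36,17],[50,0]]
[[10,1],[12,0],[20,7],[36,17],[50,0]]
[[10,1],[12,0],[20,7],[22,8],[36,17],[50,0]]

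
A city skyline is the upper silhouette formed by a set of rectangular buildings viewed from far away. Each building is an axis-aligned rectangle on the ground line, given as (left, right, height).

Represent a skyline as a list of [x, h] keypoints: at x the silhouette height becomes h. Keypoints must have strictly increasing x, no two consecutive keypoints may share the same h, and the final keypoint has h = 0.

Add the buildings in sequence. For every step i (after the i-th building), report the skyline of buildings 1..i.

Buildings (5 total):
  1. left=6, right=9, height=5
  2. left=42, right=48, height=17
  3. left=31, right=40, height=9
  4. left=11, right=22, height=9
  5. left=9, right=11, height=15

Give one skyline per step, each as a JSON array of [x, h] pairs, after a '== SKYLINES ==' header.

== SKYLINES ==
[[6,5],[9,0]]
[[6,5],[9,0],[42,17],[48,0]]
[[6,5],[9,0],[31,9],[40,0],[42,17],[48,0]]
[[6,5],[9,0],[11,9],[22,0],[31,9],[40,0],[42,17],[48,0]]
[[6,5],[9,15],[11,9],[22,0],[31,9],[40,0],[42,17],[48,0]]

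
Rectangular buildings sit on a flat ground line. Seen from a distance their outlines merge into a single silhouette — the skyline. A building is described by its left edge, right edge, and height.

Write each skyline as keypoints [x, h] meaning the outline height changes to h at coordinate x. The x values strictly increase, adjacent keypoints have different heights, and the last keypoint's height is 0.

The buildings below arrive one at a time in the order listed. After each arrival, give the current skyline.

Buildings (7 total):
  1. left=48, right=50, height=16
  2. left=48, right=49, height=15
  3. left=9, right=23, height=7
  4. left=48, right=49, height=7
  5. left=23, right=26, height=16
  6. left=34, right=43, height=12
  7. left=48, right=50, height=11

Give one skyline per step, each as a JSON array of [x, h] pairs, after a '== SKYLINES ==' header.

== SKYLINES ==
[[48,16],[50,0]]
[[48,16],[50,0]]
[[9,7],[23,0],[48,16],[50,0]]
[[9,7],[23,0],[48,16],[50,0]]
[[9,7],[23,16],[26,0],[48,16],[50,0]]
[[9,7],[23,16],[26,0],[34,12],[43,0],[48,16],[50,0]]
[[9,7],[23,16],[26,0],[34,12],[43,0],[48,16],[50,0]]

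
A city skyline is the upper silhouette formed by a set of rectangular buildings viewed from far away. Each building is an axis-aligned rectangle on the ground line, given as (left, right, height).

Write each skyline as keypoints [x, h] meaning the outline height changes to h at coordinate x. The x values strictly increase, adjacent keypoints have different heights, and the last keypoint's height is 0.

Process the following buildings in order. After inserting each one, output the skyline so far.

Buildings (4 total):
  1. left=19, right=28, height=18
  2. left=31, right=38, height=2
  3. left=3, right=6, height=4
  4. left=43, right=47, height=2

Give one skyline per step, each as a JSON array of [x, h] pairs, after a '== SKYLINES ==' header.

== SKYLINES ==
[[19,18],[28,0]]
[[19,18],[28,0],[31,2],[38,0]]
[[3,4],[6,0],[19,18],[28,0],[31,2],[38,0]]
[[3,4],[6,0],[19,18],[28,0],[31,2],[38,0],[43,2],[47,0]]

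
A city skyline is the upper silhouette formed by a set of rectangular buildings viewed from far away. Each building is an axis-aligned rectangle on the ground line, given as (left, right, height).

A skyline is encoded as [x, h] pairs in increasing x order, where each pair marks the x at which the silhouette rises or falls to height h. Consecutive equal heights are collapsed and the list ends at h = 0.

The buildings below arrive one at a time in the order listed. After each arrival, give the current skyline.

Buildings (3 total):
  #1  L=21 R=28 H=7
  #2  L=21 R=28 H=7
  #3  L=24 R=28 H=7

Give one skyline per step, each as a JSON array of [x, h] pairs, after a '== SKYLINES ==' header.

== SKYLINES ==
[[21,7],[28,0]]
[[21,7],[28,0]]
[[21,7],[28,0]]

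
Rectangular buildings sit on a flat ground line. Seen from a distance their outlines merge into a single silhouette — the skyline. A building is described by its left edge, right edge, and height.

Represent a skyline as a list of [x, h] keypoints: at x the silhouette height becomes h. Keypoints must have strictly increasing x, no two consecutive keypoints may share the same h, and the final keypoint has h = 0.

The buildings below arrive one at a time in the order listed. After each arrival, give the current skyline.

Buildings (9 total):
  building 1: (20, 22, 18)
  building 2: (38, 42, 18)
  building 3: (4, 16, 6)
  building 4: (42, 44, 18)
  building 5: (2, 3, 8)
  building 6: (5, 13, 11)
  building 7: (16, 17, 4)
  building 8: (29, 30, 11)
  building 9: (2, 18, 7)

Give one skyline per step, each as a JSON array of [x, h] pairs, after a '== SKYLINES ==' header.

== SKYLINES ==
[[20,18],[22,0]]
[[20,18],[22,0],[38,18],[42,0]]
[[4,6],[16,0],[20,18],[22,0],[38,18],[42,0]]
[[4,6],[16,0],[20,18],[22,0],[38,18],[44,0]]
[[2,8],[3,0],[4,6],[16,0],[20,18],[22,0],[38,18],[44,0]]
[[2,8],[3,0],[4,6],[5,11],[13,6],[16,0],[20,18],[22,0],[38,18],[44,0]]
[[2,8],[3,0],[4,6],[5,11],[13,6],[16,4],[17,0],[20,18],[22,0],[38,18],[44,0]]
[[2,8],[3,0],[4,6],[5,11],[13,6],[16,4],[17,0],[20,18],[22,0],[29,11],[30,0],[38,18],[44,0]]
[[2,8],[3,7],[5,11],[13,7],[18,0],[20,18],[22,0],[29,11],[30,0],[38,18],[44,0]]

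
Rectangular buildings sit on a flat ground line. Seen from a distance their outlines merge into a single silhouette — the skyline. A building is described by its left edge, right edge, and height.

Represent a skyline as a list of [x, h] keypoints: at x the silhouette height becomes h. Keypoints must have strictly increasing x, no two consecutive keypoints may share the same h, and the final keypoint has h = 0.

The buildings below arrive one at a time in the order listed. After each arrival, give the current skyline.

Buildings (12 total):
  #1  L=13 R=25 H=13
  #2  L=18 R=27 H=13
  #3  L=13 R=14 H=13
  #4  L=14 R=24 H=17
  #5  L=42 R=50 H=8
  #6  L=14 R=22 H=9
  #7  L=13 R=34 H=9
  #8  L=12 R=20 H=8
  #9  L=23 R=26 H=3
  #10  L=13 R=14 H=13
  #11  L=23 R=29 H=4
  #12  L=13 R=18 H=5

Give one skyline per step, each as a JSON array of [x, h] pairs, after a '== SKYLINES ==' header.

== SKYLINES ==
[[13,13],[25,0]]
[[13,13],[27,0]]
[[13,13],[27,0]]
[[13,13],[14,17],[24,13],[27,0]]
[[13,13],[14,17],[24,13],[27,0],[42,8],[50,0]]
[[13,13],[14,17],[24,13],[27,0],[42,8],[50,0]]
[[13,13],[14,17],[24,13],[27,9],[34,0],[42,8],[50,0]]
[[12,8],[13,13],[14,17],[24,13],[27,9],[34,0],[42,8],[50,0]]
[[12,8],[13,13],[14,17],[24,13],[27,9],[34,0],[42,8],[50,0]]
[[12,8],[13,13],[14,17],[24,13],[27,9],[34,0],[42,8],[50,0]]
[[12,8],[13,13],[14,17],[24,13],[27,9],[34,0],[42,8],[50,0]]
[[12,8],[13,13],[14,17],[24,13],[27,9],[34,0],[42,8],[50,0]]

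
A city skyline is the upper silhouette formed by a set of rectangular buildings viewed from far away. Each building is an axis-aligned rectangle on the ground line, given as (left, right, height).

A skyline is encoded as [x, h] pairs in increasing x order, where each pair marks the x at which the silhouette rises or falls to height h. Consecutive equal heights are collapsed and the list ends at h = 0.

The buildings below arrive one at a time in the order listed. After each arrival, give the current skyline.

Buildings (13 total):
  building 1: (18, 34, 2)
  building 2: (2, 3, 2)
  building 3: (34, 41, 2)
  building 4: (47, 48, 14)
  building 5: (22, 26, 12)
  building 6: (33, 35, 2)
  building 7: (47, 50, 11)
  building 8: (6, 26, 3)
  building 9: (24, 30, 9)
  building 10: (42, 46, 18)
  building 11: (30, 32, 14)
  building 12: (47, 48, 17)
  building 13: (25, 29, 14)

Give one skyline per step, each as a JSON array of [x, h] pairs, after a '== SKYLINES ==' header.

== SKYLINES ==
[[18,2],[34,0]]
[[2,2],[3,0],[18,2],[34,0]]
[[2,2],[3,0],[18,2],[41,0]]
[[2,2],[3,0],[18,2],[41,0],[47,14],[48,0]]
[[2,2],[3,0],[18,2],[22,12],[26,2],[41,0],[47,14],[48,0]]
[[2,2],[3,0],[18,2],[22,12],[26,2],[41,0],[47,14],[48,0]]
[[2,2],[3,0],[18,2],[22,12],[26,2],[41,0],[47,14],[48,11],[50,0]]
[[2,2],[3,0],[6,3],[22,12],[26,2],[41,0],[47,14],[48,11],[50,0]]
[[2,2],[3,0],[6,3],[22,12],[26,9],[30,2],[41,0],[47,14],[48,11],[50,0]]
[[2,2],[3,0],[6,3],[22,12],[26,9],[30,2],[41,0],[42,18],[46,0],[47,14],[48,11],[50,0]]
[[2,2],[3,0],[6,3],[22,12],[26,9],[30,14],[32,2],[41,0],[42,18],[46,0],[47,14],[48,11],[50,0]]
[[2,2],[3,0],[6,3],[22,12],[26,9],[30,14],[32,2],[41,0],[42,18],[46,0],[47,17],[48,11],[50,0]]
[[2,2],[3,0],[6,3],[22,12],[25,14],[29,9],[30,14],[32,2],[41,0],[42,18],[46,0],[47,17],[48,11],[50,0]]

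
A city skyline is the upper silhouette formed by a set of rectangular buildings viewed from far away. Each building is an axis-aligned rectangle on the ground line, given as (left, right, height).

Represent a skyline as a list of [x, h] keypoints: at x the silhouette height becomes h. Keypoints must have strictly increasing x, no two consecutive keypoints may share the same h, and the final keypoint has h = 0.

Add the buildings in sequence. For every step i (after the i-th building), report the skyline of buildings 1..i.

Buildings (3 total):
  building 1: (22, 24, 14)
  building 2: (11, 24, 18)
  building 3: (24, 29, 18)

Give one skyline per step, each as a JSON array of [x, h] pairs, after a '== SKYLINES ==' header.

== SKYLINES ==
[[22,14],[24,0]]
[[11,18],[24,0]]
[[11,18],[29,0]]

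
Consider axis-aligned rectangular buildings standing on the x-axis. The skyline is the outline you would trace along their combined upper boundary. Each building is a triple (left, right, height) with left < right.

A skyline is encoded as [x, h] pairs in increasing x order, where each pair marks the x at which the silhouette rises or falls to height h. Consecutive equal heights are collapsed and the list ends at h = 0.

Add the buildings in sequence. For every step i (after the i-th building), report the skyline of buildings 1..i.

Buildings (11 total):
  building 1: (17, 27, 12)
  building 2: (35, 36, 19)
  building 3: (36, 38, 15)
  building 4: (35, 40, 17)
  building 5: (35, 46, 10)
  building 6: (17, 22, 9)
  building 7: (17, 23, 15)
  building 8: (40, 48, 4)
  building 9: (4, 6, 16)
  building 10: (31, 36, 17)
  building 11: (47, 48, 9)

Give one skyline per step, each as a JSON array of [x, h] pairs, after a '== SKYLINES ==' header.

== SKYLINES ==
[[17,12],[27,0]]
[[17,12],[27,0],[35,19],[36,0]]
[[17,12],[27,0],[35,19],[36,15],[38,0]]
[[17,12],[27,0],[35,19],[36,17],[40,0]]
[[17,12],[27,0],[35,19],[36,17],[40,10],[46,0]]
[[17,12],[27,0],[35,19],[36,17],[40,10],[46,0]]
[[17,15],[23,12],[27,0],[35,19],[36,17],[40,10],[46,0]]
[[17,15],[23,12],[27,0],[35,19],[36,17],[40,10],[46,4],[48,0]]
[[4,16],[6,0],[17,15],[23,12],[27,0],[35,19],[36,17],[40,10],[46,4],[48,0]]
[[4,16],[6,0],[17,15],[23,12],[27,0],[31,17],[35,19],[36,17],[40,10],[46,4],[48,0]]
[[4,16],[6,0],[17,15],[23,12],[27,0],[31,17],[35,19],[36,17],[40,10],[46,4],[47,9],[48,0]]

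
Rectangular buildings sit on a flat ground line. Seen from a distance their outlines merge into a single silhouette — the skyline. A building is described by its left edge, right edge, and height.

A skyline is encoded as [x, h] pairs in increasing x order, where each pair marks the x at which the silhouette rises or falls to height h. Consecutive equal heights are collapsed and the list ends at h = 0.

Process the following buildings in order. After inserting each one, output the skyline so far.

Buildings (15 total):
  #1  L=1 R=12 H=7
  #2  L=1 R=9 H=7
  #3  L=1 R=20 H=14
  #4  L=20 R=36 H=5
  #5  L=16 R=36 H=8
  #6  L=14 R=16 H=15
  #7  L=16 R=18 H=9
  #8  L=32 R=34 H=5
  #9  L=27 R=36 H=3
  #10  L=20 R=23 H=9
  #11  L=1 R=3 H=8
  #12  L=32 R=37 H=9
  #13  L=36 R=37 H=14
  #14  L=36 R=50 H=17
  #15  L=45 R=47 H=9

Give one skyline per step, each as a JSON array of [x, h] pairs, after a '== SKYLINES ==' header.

== SKYLINES ==
[[1,7],[12,0]]
[[1,7],[12,0]]
[[1,14],[20,0]]
[[1,14],[20,5],[36,0]]
[[1,14],[20,8],[36,0]]
[[1,14],[14,15],[16,14],[20,8],[36,0]]
[[1,14],[14,15],[16,14],[20,8],[36,0]]
[[1,14],[14,15],[16,14],[20,8],[36,0]]
[[1,14],[14,15],[16,14],[20,8],[36,0]]
[[1,14],[14,15],[16,14],[20,9],[23,8],[36,0]]
[[1,14],[14,15],[16,14],[20,9],[23,8],[36,0]]
[[1,14],[14,15],[16,14],[20,9],[23,8],[32,9],[37,0]]
[[1,14],[14,15],[16,14],[20,9],[23,8],[32,9],[36,14],[37,0]]
[[1,14],[14,15],[16,14],[20,9],[23,8],[32,9],[36,17],[50,0]]
[[1,14],[14,15],[16,14],[20,9],[23,8],[32,9],[36,17],[50,0]]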